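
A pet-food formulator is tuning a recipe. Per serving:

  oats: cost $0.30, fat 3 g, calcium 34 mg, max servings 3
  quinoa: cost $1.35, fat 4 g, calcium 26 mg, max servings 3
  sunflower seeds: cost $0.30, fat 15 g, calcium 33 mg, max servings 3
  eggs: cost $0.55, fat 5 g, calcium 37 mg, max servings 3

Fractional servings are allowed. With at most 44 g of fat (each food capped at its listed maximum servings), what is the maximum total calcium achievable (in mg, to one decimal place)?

Calcium per g fat: oats 11.33, eggs 7.4, quinoa 6.5, sunflower seeds 2.2.
Take 3 servings of oats: uses 9 g fat, +102.0 mg calcium (running total 102.0 mg).
Take 3 servings of eggs: uses 15 g fat, +111.0 mg calcium (running total 213.0 mg).
Take 3 servings of quinoa: uses 12 g fat, +78.0 mg calcium (running total 291.0 mg).
Take 0.5333 servings of sunflower seeds: uses 8 g fat, +17.6 mg calcium (running total 308.6 mg).
Greedy by best ratio exhausts the fat allowance optimally: 308.6 mg.

308.6 mg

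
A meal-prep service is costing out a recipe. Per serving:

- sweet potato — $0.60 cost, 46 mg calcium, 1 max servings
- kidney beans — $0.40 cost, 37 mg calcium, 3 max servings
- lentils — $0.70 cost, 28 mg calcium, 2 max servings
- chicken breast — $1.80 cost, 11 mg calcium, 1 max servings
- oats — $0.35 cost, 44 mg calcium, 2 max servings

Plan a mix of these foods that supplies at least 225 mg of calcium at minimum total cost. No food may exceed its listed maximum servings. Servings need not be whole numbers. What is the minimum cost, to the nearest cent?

Cost per mg of calcium: oats $0.0080, kidney beans $0.0108, sweet potato $0.0130, lentils $0.0250, chicken breast $0.1636.
Take 2 servings of oats: +88.0 mg calcium for $0.70 (total $0.70, still need 137.0 mg).
Take 3 servings of kidney beans: +111.0 mg calcium for $1.20 (total $1.90, still need 26.0 mg).
Take 0.5652 servings of sweet potato: +26.0 mg calcium for $0.34 (total $2.24, still need 0.0 mg).
Greedy by cheapest-per-mg is optimal for a single linear constraint, so the minimum cost is $2.24.

$2.24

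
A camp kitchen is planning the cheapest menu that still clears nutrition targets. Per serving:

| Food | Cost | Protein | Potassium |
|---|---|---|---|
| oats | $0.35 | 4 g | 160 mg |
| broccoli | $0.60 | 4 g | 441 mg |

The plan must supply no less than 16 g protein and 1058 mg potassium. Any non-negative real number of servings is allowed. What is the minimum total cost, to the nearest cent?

For a min-cost LP with two ≥-constraints, a basic feasible solution has at most two positive variables.
oats only: max(16/4, 1058/160) = 6.612 servings → $2.31.
broccoli only: max(16/4, 1058/441) = 4 servings → $2.40.
oats + broccoli with both tight: 2.512 servings and 1.488 servings → $1.77.
So the least-cost plan costs $1.77.

$1.77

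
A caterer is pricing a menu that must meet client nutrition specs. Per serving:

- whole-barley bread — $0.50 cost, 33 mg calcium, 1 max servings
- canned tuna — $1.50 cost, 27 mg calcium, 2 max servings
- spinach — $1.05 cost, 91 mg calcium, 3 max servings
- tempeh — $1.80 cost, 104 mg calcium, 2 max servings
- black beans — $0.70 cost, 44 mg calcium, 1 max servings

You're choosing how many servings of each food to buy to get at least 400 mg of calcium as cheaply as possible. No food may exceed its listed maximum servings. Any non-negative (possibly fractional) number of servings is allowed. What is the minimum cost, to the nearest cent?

$5.22

Cost per mg of calcium: spinach $0.0115, whole-barley bread $0.0152, black beans $0.0159, tempeh $0.0173, canned tuna $0.0556.
Take 3 servings of spinach: +273.0 mg calcium for $3.15 (total $3.15, still need 127.0 mg).
Take 1 serving of whole-barley bread: +33.0 mg calcium for $0.50 (total $3.65, still need 94.0 mg).
Take 1 serving of black beans: +44.0 mg calcium for $0.70 (total $4.35, still need 50.0 mg).
Take 0.4808 servings of tempeh: +50.0 mg calcium for $0.87 (total $5.22, still need 0.0 mg).
Filling from the cheapest source first is optimal under one linear minimum: $5.22.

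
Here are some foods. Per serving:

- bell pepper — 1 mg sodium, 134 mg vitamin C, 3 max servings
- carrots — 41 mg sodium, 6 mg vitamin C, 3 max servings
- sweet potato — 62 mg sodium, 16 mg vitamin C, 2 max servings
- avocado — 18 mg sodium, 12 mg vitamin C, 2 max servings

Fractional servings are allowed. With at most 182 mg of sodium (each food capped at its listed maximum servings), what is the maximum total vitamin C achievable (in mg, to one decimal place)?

460.8 mg

Vitamin C per mg sodium: bell pepper 134, avocado 0.6667, sweet potato 0.2581, carrots 0.1463.
Take 3 servings of bell pepper: uses 3 mg sodium, +402.0 mg vitamin C (running total 402.0 mg).
Take 2 servings of avocado: uses 36 mg sodium, +24.0 mg vitamin C (running total 426.0 mg).
Take 2 servings of sweet potato: uses 124 mg sodium, +32.0 mg vitamin C (running total 458.0 mg).
Take 0.4634 servings of carrots: uses 19 mg sodium, +2.8 mg vitamin C (running total 460.8 mg).
Greedy by best ratio exhausts the sodium allowance optimally: 460.8 mg.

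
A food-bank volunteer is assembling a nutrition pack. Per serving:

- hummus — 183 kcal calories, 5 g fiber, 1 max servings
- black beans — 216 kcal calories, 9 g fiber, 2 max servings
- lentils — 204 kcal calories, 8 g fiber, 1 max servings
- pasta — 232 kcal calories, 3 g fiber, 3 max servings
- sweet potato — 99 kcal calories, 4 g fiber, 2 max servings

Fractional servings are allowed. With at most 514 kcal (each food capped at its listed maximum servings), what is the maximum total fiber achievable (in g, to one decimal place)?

21.3 g

Fiber per kcal: black beans 0.04167, sweet potato 0.0404, lentils 0.03922, hummus 0.02732, pasta 0.01293.
Take 2 servings of black beans: uses 432 kcal, +18.0 g fiber (running total 18.0 g).
Take 0.8283 servings of sweet potato: uses 82 kcal, +3.3 g fiber (running total 21.3 g).
Greedy by best ratio exhausts the calories allowance optimally: 21.3 g.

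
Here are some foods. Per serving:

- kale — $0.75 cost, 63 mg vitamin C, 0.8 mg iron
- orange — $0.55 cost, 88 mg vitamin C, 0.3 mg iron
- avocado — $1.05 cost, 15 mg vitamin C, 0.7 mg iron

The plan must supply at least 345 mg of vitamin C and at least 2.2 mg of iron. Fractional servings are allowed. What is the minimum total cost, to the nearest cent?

$2.78

An LP optimum is at a vertex; with two nutrient constraints at most two foods are used. Check each candidate.
kale only: max(345/63, 2.2/0.8) = 5.476 servings → $4.11.
orange only: max(345/88, 2.2/0.3) = 7.333 servings → $4.03.
avocado only: max(345/15, 2.2/0.7) = 23 servings → $24.15.
kale + orange with both tight: 1.75 servings and 2.668 servings → $2.78.
kale + avocado with both targets exact would need a negative amount; discard.
orange + avocado with both tight: 3.651 servings and 1.578 servings → $3.67.
Cheapest feasible corner: $2.78.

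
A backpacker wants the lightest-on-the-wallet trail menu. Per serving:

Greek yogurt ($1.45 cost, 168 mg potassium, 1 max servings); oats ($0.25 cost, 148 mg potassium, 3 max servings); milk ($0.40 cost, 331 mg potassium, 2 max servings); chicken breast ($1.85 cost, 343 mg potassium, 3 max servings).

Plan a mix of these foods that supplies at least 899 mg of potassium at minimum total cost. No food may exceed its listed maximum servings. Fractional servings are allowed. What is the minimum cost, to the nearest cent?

Cost per mg of potassium: milk $0.0012, oats $0.0017, chicken breast $0.0054, Greek yogurt $0.0086.
Take 2 servings of milk: +662.0 mg potassium for $0.80 (total $0.80, still need 237.0 mg).
Take 1.601 servings of oats: +237.0 mg potassium for $0.40 (total $1.20, still need 0.0 mg).
Greedy by cheapest-per-mg is optimal for a single linear constraint, so the minimum cost is $1.20.

$1.20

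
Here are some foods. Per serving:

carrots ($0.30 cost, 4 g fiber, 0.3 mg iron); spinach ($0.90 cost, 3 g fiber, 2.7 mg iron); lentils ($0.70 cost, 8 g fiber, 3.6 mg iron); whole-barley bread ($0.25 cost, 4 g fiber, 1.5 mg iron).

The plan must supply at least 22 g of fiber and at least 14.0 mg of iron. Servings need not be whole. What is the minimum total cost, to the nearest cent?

$2.33

With two linear requirements the optimum uses one or two foods; enumerate the corners.
carrots only: max(22/4, 14.0/0.3) = 46.67 servings → $14.00.
spinach only: max(22/3, 14.0/2.7) = 7.333 servings → $6.60.
lentils only: max(22/8, 14.0/3.6) = 3.889 servings → $2.72.
whole-barley bread only: max(22/4, 14.0/1.5) = 9.333 servings → $2.33.
carrots + spinach with both tight: 1.758 servings and 4.99 servings → $5.02.
carrots + lentils with both targets exact would need a negative amount; discard.
carrots + whole-barley bread: the both-tight solution has a negative serving — not a feasible corner.
spinach + lentils with both tight: 3.037 servings and 1.611 servings → $3.86.
spinach + whole-barley bread with both tight: 3.651 servings and 2.762 servings → $3.98.
lentils + whole-barley bread with both targets exact would need a negative amount; discard.
The minimum over all feasible corners is $2.33.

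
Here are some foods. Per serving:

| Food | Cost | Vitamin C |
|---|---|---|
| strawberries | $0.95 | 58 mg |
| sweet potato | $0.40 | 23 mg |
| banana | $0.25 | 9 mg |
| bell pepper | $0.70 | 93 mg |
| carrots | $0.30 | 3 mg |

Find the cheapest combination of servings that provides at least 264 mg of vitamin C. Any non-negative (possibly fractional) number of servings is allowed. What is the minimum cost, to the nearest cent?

$1.99

Cost per mg of vitamin C: bell pepper $0.0075, strawberries $0.0164, sweet potato $0.0174, banana $0.0278, carrots $0.1000.
With no serving limits, use only bell pepper: 264 mg / 93 mg = 2.839 servings × $0.70 = $1.99.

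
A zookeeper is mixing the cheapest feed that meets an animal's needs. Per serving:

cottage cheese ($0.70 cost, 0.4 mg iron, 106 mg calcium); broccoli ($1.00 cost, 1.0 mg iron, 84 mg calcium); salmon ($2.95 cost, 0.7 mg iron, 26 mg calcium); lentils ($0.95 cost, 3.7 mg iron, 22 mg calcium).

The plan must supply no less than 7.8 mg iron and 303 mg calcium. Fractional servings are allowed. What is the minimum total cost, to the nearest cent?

The cheapest plan sits at a corner of the feasible region — with two constraints it uses at most two foods.
cottage cheese only: max(7.8/0.4, 303/106) = 19.5 servings → $13.65.
broccoli only: max(7.8/1.0, 303/84) = 7.8 servings → $7.80.
salmon only: max(7.8/0.7, 303/26) = 11.65 servings → $34.38.
lentils only: max(7.8/3.7, 303/22) = 13.77 servings → $13.08.
cottage cheese + broccoli: the both-tight solution has a negative serving — not a feasible corner.
cottage cheese + salmon with both tight: 0.1458 servings and 11.06 servings → $32.73.
cottage cheese + lentils with both tight: 2.477 servings and 1.84 servings → $3.48.
broccoli + salmon with both tight: 0.2835 servings and 10.74 servings → $31.96.
broccoli + lentils with both tight: 3.288 servings and 1.22 servings → $4.45.
salmon + lentils: the both-tight solution has a negative serving — not a feasible corner.
So the least-cost plan costs $3.48.

$3.48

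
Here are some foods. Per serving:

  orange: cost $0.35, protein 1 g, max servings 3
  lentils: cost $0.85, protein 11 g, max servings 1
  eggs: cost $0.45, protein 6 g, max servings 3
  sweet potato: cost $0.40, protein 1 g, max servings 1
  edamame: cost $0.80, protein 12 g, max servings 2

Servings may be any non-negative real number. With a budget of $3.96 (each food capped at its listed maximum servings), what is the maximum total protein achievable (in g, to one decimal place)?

Protein per dollar: edamame 15, eggs 13.33, lentils 12.94, orange 2.857, sweet potato 2.5.
Take 2 servings of edamame: spends $1.60, +24.0 g protein (running total 24.0 g).
Take 3 servings of eggs: spends $1.35, +18.0 g protein (running total 42.0 g).
Take 1 serving of lentils: spends $0.85, +11.0 g protein (running total 53.0 g).
Take 0.4571 servings of orange: spends $0.16, +0.5 g protein (running total 53.5 g).
Filling greedily by protein-per-dollar is optimal for one linear limit, giving 53.5 g.

53.5 g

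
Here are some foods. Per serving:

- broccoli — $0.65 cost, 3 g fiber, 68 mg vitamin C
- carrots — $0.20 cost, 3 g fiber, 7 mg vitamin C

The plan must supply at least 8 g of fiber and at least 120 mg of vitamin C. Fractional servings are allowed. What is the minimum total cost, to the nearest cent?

A basic optimal solution has at most two foods positive. Try each food alone and each pair with both targets met exactly.
broccoli only: max(8/3, 120/68) = 2.667 servings → $1.73.
carrots only: max(8/3, 120/7) = 17.14 servings → $3.43.
broccoli + carrots with both tight: 1.661 servings and 1.005 servings → $1.28.
So the least-cost plan costs $1.28.

$1.28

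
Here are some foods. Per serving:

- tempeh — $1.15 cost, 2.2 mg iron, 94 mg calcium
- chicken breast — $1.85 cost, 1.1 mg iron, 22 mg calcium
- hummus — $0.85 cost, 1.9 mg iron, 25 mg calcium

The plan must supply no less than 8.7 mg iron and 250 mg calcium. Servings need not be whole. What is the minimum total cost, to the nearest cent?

$4.24

Minimising a linear cost over {iron ≥ 8.7, calcium ≥ 250, servings ≥ 0} — the optimum is at a vertex, using one or two foods.
tempeh only: max(8.7/2.2, 250/94) = 3.955 servings → $4.55.
chicken breast only: max(8.7/1.1, 250/22) = 11.36 servings → $21.02.
hummus only: max(8.7/1.9, 250/25) = 10 servings → $8.50.
tempeh + chicken breast with both tight: 1.52 servings and 4.869 servings → $10.76.
tempeh + hummus with both tight: 2.083 servings and 2.167 servings → $4.24.
chicken breast + hummus: the both-tight solution has a negative serving — not a feasible corner.
So the least-cost plan costs $4.24.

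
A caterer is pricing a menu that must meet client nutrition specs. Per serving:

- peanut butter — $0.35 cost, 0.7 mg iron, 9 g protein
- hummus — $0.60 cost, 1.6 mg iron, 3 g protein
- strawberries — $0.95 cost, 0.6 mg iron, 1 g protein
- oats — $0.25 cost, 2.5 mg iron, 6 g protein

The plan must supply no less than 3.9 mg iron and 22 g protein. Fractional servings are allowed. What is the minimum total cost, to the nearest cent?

$0.87

This is a tiny linear program; its minimum lies at a vertex of the feasible set. List the vertices and price them.
peanut butter only: max(3.9/0.7, 22/9) = 5.571 servings → $1.95.
hummus only: max(3.9/1.6, 22/3) = 7.333 servings → $4.40.
strawberries only: max(3.9/0.6, 22/1) = 22 servings → $20.90.
oats only: max(3.9/2.5, 22/6) = 3.667 servings → $0.92.
peanut butter + hummus with both tight: 1.911 servings and 1.602 servings → $1.63.
peanut butter + strawberries with both tight: 1.979 servings and 4.191 servings → $4.67.
peanut butter + oats with both tight: 1.727 servings and 1.077 servings → $0.87.
hummus + strawberries: intersection lies outside the first quadrant.
hummus + oats: the both-tight solution has a negative serving — not a feasible corner.
strawberries + oats: the both-tight solution has a negative serving — not a feasible corner.
So the least-cost plan costs $0.87.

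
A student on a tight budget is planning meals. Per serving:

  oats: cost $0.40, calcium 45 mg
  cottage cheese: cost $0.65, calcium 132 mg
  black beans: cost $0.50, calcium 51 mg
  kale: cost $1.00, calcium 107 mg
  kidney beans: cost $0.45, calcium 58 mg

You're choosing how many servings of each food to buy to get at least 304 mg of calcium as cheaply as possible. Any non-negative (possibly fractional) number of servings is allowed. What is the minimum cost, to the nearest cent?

$1.50

Cost per mg of calcium: cottage cheese $0.0049, kidney beans $0.0078, oats $0.0089, kale $0.0093, black beans $0.0098.
With no serving limits, use only cottage cheese: 304 mg / 132 mg = 2.303 servings × $0.65 = $1.50.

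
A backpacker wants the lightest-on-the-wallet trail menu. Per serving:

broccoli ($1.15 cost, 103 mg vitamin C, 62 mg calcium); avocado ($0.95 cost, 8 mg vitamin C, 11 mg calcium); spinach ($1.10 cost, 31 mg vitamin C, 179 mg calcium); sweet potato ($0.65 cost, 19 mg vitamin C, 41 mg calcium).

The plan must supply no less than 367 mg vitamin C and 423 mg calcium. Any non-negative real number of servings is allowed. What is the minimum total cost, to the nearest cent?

This is a tiny linear program; its minimum lies at a vertex of the feasible set. List the vertices and price them.
broccoli only: max(367/103, 423/62) = 6.823 servings → $7.85.
avocado only: max(367/8, 423/11) = 45.88 servings → $43.58.
spinach only: max(367/31, 423/179) = 11.84 servings → $13.02.
sweet potato only: max(367/19, 423/41) = 19.32 servings → $12.56.
broccoli + avocado with both tight: 1.025 servings and 32.68 servings → $32.22.
broccoli + spinach with both tight: 3.184 servings and 1.26 servings → $5.05.
broccoli + sweet potato with both tight: 2.302 servings and 6.836 servings → $7.09.
avocado + spinach with both targets exact would need a negative amount; discard.
avocado + sweet potato with both targets exact would need a negative amount; discard.
spinach + sweet potato: intersection lies outside the first quadrant.
The minimum over all feasible corners is $5.05.

$5.05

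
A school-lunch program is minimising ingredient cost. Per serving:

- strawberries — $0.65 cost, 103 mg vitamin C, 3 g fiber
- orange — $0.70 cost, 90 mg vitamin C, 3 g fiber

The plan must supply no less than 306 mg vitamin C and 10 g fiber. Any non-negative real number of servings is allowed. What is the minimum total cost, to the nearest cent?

A basic optimal solution has at most two foods positive. Try each food alone and each pair with both targets met exactly.
strawberries only: max(306/103, 10/3) = 3.333 servings → $2.17.
orange only: max(306/90, 10/3) = 3.4 servings → $2.38.
strawberries + orange with both tight: 0.4615 servings and 2.872 servings → $2.31.
The minimum over all feasible corners is $2.17.

$2.17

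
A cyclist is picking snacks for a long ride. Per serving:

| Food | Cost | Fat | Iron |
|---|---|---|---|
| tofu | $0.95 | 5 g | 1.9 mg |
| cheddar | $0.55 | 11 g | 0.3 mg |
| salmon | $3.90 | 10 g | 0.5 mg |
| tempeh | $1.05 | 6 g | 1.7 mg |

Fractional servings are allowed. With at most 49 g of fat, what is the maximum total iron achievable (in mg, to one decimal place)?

18.6 mg

Iron per g fat: tofu 0.38, tempeh 0.2833, salmon 0.05, cheddar 0.02727.
With no serving limits, spend the whole fat allowance on tofu: 49 g / 5 g × 1.9 mg = 18.6 mg.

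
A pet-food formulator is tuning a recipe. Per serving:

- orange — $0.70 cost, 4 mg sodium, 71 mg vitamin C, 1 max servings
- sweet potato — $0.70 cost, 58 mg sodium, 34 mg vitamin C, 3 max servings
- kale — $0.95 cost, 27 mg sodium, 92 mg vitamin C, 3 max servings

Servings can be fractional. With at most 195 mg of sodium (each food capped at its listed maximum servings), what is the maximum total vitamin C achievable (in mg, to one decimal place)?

Vitamin C per mg sodium: orange 17.75, kale 3.407, sweet potato 0.5862.
Take 1 serving of orange: uses 4 mg sodium, +71.0 mg vitamin C (running total 71.0 mg).
Take 3 servings of kale: uses 81 mg sodium, +276.0 mg vitamin C (running total 347.0 mg).
Take 1.897 servings of sweet potato: uses 110 mg sodium, +64.5 mg vitamin C (running total 411.5 mg).
Greedy by best ratio exhausts the sodium allowance optimally: 411.5 mg.

411.5 mg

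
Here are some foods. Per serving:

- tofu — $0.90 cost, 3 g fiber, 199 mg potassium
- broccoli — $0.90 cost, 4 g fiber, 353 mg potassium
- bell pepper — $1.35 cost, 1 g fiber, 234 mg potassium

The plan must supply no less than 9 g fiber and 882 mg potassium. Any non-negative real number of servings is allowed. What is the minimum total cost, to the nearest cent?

tofu only: max(9/3, 882/199) = 4.432 servings → $3.99.
broccoli only: max(9/4, 882/353) = 2.499 servings → $2.25.
bell pepper only: max(9/1, 882/234) = 9 servings → $12.15.
tofu + broccoli: the both-tight solution has a negative serving — not a feasible corner.
tofu + bell pepper with both tight: 2.433 servings and 1.7 servings → $4.48.
broccoli + bell pepper with both tight: 2.099 servings and 0.6021 servings → $2.70.
The minimum over all feasible corners is $2.25.

$2.25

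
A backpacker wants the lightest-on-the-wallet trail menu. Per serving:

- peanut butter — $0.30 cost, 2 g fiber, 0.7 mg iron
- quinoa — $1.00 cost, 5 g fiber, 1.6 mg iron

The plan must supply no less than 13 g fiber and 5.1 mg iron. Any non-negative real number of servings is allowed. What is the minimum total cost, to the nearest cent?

$2.19

Compare the cost at each extreme point of the feasible region.
peanut butter only: max(13/2, 5.1/0.7) = 7.286 servings → $2.19.
quinoa only: max(13/5, 5.1/1.6) = 3.188 servings → $3.19.
peanut butter + quinoa: the both-tight solution has a negative serving — not a feasible corner.
So the least-cost plan costs $2.19.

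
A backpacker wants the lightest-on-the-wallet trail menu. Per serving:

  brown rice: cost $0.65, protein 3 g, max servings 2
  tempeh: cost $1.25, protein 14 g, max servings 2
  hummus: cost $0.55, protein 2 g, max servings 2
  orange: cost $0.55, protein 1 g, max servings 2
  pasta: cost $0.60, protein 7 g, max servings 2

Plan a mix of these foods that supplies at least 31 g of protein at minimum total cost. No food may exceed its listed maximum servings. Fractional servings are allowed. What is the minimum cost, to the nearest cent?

$2.72

Cost per g of protein: pasta $0.0857, tempeh $0.0893, brown rice $0.2167, hummus $0.2750, orange $0.5500.
Take 2 servings of pasta: +14.0 g protein for $1.20 (total $1.20, still need 17.0 g).
Take 1.214 servings of tempeh: +17.0 g protein for $1.52 (total $2.72, still need 0.0 g).
Greedy by cheapest-per-g is optimal for a single linear constraint, so the minimum cost is $2.72.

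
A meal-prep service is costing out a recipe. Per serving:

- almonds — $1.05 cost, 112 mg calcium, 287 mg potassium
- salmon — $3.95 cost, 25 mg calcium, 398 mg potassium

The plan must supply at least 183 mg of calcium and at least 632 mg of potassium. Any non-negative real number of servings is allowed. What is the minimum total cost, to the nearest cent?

$2.31

At the optimum either one food covers both requirements or two foods hit both targets exactly; no other combination can be cheaper.
almonds only: max(183/112, 632/287) = 2.202 servings → $2.31.
salmon only: max(183/25, 632/398) = 7.32 servings → $28.91.
almonds + salmon with both tight: 1.525 servings and 0.4883 servings → $3.53.
Cheapest feasible corner: $2.31.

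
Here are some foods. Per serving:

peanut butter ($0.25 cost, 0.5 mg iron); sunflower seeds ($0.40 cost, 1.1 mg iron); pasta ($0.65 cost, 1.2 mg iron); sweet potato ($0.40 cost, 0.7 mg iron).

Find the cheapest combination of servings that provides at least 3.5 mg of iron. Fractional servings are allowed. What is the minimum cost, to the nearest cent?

$1.27

Cost per mg of iron: sunflower seeds $0.3636, peanut butter $0.5000, pasta $0.5417, sweet potato $0.5714.
With no serving limits, use only sunflower seeds: 3.5 mg / 1.1 mg = 3.182 servings × $0.40 = $1.27.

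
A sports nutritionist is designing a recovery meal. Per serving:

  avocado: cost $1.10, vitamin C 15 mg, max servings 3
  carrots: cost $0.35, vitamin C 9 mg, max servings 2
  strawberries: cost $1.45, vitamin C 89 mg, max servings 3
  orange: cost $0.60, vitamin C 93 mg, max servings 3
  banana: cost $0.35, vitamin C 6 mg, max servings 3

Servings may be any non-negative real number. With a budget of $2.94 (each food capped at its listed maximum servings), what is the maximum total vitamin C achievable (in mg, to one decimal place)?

349.0 mg

Vitamin C per dollar: orange 155, strawberries 61.38, carrots 25.71, banana 17.14, avocado 13.64.
Take 3 servings of orange: spends $1.80, +279.0 mg vitamin C (running total 279.0 mg).
Take 0.7862 servings of strawberries: spends $1.14, +70.0 mg vitamin C (running total 349.0 mg).
Greedy by best ratio exhausts the cost allowance optimally: 349.0 mg.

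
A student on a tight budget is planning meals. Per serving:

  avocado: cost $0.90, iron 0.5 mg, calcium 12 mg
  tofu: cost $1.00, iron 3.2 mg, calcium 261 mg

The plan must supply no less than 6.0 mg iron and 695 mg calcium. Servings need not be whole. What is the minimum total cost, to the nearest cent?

Minimising a linear cost over {iron ≥ 6.0, calcium ≥ 695, servings ≥ 0} — the optimum is at a vertex, using one or two foods.
avocado only: max(6.0/0.5, 695/12) = 57.92 servings → $52.12.
tofu only: max(6.0/3.2, 695/261) = 2.663 servings → $2.66.
avocado + tofu: the both-tight solution has a negative serving — not a feasible corner.
So the least-cost plan costs $2.66.

$2.66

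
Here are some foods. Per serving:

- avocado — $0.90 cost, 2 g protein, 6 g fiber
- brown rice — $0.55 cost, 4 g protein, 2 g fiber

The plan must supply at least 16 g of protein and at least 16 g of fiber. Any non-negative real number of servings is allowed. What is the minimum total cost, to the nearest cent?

This is a tiny linear program; its minimum lies at a vertex of the feasible set. List the vertices and price them.
avocado only: max(16/2, 16/6) = 8 servings → $7.20.
brown rice only: max(16/4, 16/2) = 8 servings → $4.40.
avocado + brown rice with both tight: 1.6 servings and 3.2 servings → $3.20.
So the least-cost plan costs $3.20.

$3.20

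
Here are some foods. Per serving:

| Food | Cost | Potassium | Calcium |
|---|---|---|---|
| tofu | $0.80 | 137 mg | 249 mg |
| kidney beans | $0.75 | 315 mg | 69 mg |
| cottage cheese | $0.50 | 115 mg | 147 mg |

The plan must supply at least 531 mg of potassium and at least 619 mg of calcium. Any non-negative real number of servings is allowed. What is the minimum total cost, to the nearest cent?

This is a tiny linear program; its minimum lies at a vertex of the feasible set. List the vertices and price them.
tofu only: max(531/137, 619/249) = 3.876 servings → $3.10.
kidney beans only: max(531/315, 619/69) = 8.971 servings → $6.73.
cottage cheese only: max(531/115, 619/147) = 4.617 servings → $2.31.
tofu + kidney beans with both tight: 2.295 servings and 0.6874 servings → $2.35.
tofu + cottage cheese with both targets exact would need a negative amount; discard.
kidney beans + cottage cheese with both tight: 0.1791 servings and 4.127 servings → $2.20.
So the least-cost plan costs $2.20.

$2.20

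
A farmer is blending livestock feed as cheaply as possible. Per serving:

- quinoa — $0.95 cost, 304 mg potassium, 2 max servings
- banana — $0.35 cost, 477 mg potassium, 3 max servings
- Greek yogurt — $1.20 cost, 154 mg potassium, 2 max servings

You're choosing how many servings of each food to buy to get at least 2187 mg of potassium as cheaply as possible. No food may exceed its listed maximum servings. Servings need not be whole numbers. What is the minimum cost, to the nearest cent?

$4.10

Cost per mg of potassium: banana $0.0007, quinoa $0.0031, Greek yogurt $0.0078.
Take 3 servings of banana: +1431.0 mg potassium for $1.05 (total $1.05, still need 756.0 mg).
Take 2 servings of quinoa: +608.0 mg potassium for $1.90 (total $2.95, still need 148.0 mg).
Take 0.961 servings of Greek yogurt: +148.0 mg potassium for $1.15 (total $4.10, still need 0.0 mg).
Filling from the cheapest source first is optimal under one linear minimum: $4.10.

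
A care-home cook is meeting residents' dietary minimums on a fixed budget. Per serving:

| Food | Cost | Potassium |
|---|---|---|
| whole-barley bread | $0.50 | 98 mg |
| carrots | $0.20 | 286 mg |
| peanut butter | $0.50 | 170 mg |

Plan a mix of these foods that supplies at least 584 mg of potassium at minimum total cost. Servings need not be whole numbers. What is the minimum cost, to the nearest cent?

$0.41

Cost per mg of potassium: carrots $0.0007, peanut butter $0.0029, whole-barley bread $0.0051.
With no serving limits, use only carrots: 584 mg / 286 mg = 2.042 servings × $0.20 = $0.41.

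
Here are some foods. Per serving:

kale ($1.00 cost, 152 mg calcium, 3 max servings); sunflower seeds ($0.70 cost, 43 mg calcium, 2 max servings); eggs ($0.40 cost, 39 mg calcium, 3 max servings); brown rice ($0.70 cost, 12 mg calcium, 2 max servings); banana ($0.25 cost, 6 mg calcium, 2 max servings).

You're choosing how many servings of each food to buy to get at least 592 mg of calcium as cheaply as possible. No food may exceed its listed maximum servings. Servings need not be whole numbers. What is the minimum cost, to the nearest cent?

Cost per mg of calcium: kale $0.0066, eggs $0.0103, sunflower seeds $0.0163, banana $0.0417, brown rice $0.0583.
Take 3 servings of kale: +456.0 mg calcium for $3.00 (total $3.00, still need 136.0 mg).
Take 3 servings of eggs: +117.0 mg calcium for $1.20 (total $4.20, still need 19.0 mg).
Take 0.4419 servings of sunflower seeds: +19.0 mg calcium for $0.31 (total $4.51, still need 0.0 mg).
Filling from the cheapest source first is optimal under one linear minimum: $4.51.

$4.51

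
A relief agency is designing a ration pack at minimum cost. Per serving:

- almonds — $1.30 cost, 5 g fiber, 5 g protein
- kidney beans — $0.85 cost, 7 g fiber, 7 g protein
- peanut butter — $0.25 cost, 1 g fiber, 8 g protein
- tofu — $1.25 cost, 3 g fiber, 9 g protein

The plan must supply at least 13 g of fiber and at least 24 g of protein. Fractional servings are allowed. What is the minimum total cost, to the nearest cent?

This is a tiny linear program; its minimum lies at a vertex of the feasible set. List the vertices and price them.
almonds only: max(13/5, 24/5) = 4.8 servings → $6.24.
kidney beans only: max(13/7, 24/7) = 3.429 servings → $2.91.
peanut butter only: max(13/1, 24/8) = 13 servings → $3.25.
tofu only: max(13/3, 24/9) = 4.333 servings → $5.42.
almonds + kidney beans (both tight): parallel constraints — no distinct corner.
almonds + peanut butter with both tight: 2.286 servings and 1.571 servings → $3.36.
almonds + tofu with both tight: 1.5 servings and 1.833 servings → $4.24.
kidney beans + peanut butter with both tight: 1.633 servings and 1.571 servings → $1.78.
kidney beans + tofu with both tight: 1.071 servings and 1.833 servings → $3.20.
peanut butter + tofu: intersection lies outside the first quadrant.
The minimum over all feasible corners is $1.78.

$1.78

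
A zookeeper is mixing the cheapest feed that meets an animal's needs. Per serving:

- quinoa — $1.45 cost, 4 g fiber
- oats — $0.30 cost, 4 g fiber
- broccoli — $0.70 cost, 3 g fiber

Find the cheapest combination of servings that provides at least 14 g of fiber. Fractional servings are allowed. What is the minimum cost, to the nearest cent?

Cost per g of fiber: oats $0.0750, broccoli $0.2333, quinoa $0.3625.
With no serving limits, use only oats: 14 g / 4 g = 3.5 servings × $0.30 = $1.05.

$1.05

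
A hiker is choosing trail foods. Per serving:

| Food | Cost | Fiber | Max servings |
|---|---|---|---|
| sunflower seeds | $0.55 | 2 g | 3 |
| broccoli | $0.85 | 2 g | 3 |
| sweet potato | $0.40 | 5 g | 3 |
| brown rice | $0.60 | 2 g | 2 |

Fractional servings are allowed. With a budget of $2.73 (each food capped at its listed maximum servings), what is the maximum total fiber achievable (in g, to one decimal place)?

20.6 g

Fiber per dollar: sweet potato 12.5, sunflower seeds 3.636, brown rice 3.333, broccoli 2.353.
Take 3 servings of sweet potato: spends $1.20, +15.0 g fiber (running total 15.0 g).
Take 2.782 servings of sunflower seeds: spends $1.53, +5.6 g fiber (running total 20.6 g).
Greedy by best ratio exhausts the cost allowance optimally: 20.6 g.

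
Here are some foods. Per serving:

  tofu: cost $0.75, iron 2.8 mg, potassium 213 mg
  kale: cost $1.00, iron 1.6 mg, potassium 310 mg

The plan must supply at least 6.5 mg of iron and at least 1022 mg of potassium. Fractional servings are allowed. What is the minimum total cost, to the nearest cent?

$3.34

A basic optimal solution has at most two foods positive. Try each food alone and each pair with both targets met exactly.
tofu only: max(6.5/2.8, 1022/213) = 4.798 servings → $3.60.
kale only: max(6.5/1.6, 1022/310) = 4.062 servings → $4.06.
tofu + kale with both tight: 0.7204 servings and 2.802 servings → $3.34.
The minimum over all feasible corners is $3.34.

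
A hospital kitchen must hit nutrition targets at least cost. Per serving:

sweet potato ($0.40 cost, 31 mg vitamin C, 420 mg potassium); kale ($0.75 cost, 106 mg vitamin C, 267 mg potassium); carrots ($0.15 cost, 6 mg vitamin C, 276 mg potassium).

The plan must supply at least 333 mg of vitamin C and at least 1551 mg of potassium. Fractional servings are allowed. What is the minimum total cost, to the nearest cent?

$2.65

Compare the cost at each extreme point of the feasible region.
sweet potato only: max(333/31, 1551/420) = 10.74 servings → $4.30.
kale only: max(333/106, 1551/267) = 5.809 servings → $4.36.
carrots only: max(333/6, 1551/276) = 55.5 servings → $8.32.
sweet potato + kale with both tight: 2.083 servings and 2.532 servings → $2.73.
sweet potato + carrots: intersection lies outside the first quadrant.
kale + carrots with both tight: 2.987 servings and 2.73 servings → $2.65.
The minimum over all feasible corners is $2.65.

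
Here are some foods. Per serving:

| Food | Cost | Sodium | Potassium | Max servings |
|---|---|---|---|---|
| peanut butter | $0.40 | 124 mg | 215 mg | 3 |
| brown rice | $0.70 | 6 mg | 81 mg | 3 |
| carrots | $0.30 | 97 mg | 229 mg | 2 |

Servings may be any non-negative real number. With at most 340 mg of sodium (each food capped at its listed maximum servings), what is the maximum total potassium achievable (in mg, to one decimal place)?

922.9 mg

Potassium per mg sodium: brown rice 13.5, carrots 2.361, peanut butter 1.734.
Take 3 servings of brown rice: uses 18 mg sodium, +243.0 mg potassium (running total 243.0 mg).
Take 2 servings of carrots: uses 194 mg sodium, +458.0 mg potassium (running total 701.0 mg).
Take 1.032 servings of peanut butter: uses 128 mg sodium, +221.9 mg potassium (running total 922.9 mg).
Greedy by best ratio exhausts the sodium allowance optimally: 922.9 mg.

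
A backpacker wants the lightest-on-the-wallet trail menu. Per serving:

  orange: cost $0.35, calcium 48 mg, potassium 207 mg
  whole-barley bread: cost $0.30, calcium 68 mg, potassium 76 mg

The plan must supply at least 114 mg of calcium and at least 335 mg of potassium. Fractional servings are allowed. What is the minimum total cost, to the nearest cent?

For a min-cost LP with two ≥-constraints, a basic feasible solution has at most two positive variables.
orange only: max(114/48, 335/207) = 2.375 servings → $0.83.
whole-barley bread only: max(114/68, 335/76) = 4.408 servings → $1.32.
orange + whole-barley bread with both tight: 1.354 servings and 0.7209 servings → $0.69.
So the least-cost plan costs $0.69.

$0.69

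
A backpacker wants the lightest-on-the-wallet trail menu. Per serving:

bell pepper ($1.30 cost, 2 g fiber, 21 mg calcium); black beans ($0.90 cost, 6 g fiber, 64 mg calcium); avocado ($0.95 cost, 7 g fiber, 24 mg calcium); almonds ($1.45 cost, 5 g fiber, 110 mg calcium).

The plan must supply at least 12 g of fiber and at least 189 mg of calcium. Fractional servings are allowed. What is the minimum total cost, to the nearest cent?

At the optimum either one food covers both requirements or two foods hit both targets exactly; no other combination can be cheaper.
bell pepper only: max(12/2, 189/21) = 9 servings → $11.70.
black beans only: max(12/6, 189/64) = 2.953 servings → $2.66.
avocado only: max(12/7, 189/24) = 7.875 servings → $7.48.
almonds only: max(12/5, 189/110) = 2.4 servings → $3.48.
bell pepper + black beans: the both-tight solution has a negative serving — not a feasible corner.
bell pepper + avocado: intersection lies outside the first quadrant.
bell pepper + almonds with both tight: 3.261 servings and 1.096 servings → $5.83.
black beans + avocado: the both-tight solution has a negative serving — not a feasible corner.
black beans + almonds with both tight: 1.103 servings and 1.076 servings → $2.55.
avocado + almonds with both tight: 0.5769 servings and 1.592 servings → $2.86.
The minimum over all feasible corners is $2.55.

$2.55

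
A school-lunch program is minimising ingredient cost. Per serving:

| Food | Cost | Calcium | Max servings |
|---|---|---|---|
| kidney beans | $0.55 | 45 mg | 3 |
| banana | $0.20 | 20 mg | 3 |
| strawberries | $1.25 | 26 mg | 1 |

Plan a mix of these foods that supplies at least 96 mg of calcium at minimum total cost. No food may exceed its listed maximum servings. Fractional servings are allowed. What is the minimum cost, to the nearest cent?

$1.04

Cost per mg of calcium: banana $0.0100, kidney beans $0.0122, strawberries $0.0481.
Take 3 servings of banana: +60.0 mg calcium for $0.60 (total $0.60, still need 36.0 mg).
Take 0.8 servings of kidney beans: +36.0 mg calcium for $0.44 (total $1.04, still need 0.0 mg).
Filling from the cheapest source first is optimal under one linear minimum: $1.04.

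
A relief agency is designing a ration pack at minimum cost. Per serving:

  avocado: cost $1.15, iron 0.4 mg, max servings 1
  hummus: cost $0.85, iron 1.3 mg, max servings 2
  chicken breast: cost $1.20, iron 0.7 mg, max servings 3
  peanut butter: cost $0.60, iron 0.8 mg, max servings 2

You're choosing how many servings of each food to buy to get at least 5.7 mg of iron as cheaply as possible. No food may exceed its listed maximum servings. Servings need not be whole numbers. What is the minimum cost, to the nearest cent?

Cost per mg of iron: hummus $0.6538, peanut butter $0.7500, chicken breast $1.7143, avocado $2.8750.
Take 2 servings of hummus: +2.6 mg iron for $1.70 (total $1.70, still need 3.1 mg).
Take 2 servings of peanut butter: +1.6 mg iron for $1.20 (total $2.90, still need 1.5 mg).
Take 2.143 servings of chicken breast: +1.5 mg iron for $2.57 (total $5.47, still need 0.0 mg).
Greedy by cheapest-per-mg is optimal for a single linear constraint, so the minimum cost is $5.47.

$5.47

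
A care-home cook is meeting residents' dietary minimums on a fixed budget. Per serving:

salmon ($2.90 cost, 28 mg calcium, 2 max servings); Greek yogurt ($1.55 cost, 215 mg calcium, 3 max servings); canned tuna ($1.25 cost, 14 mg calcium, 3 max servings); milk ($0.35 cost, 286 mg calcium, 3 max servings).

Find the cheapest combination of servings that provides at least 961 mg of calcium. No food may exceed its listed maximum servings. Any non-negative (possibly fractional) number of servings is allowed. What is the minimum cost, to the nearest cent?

$1.79

Cost per mg of calcium: milk $0.0012, Greek yogurt $0.0072, canned tuna $0.0893, salmon $0.1036.
Take 3 servings of milk: +858.0 mg calcium for $1.05 (total $1.05, still need 103.0 mg).
Take 0.4791 servings of Greek yogurt: +103.0 mg calcium for $0.74 (total $1.79, still need 0.0 mg).
Filling from the cheapest source first is optimal under one linear minimum: $1.79.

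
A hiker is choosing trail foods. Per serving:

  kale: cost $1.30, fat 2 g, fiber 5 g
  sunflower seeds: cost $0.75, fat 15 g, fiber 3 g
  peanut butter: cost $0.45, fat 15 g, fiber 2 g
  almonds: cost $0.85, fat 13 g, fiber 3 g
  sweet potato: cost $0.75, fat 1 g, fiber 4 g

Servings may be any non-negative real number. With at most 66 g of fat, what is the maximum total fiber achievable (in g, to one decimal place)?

264.0 g

Fiber per g fat: sweet potato 4, kale 2.5, almonds 0.2308, sunflower seeds 0.2, peanut butter 0.1333.
With no serving limits, spend the whole fat allowance on sweet potato: 66 g / 1 g × 4 g = 264.0 g.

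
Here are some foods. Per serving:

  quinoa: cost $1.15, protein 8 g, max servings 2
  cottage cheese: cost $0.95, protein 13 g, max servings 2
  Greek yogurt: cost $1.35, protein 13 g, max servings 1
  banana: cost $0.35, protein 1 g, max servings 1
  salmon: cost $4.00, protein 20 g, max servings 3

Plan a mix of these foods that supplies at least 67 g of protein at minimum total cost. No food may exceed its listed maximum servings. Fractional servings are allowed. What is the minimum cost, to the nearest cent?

$7.95

Cost per g of protein: cottage cheese $0.0731, Greek yogurt $0.1038, quinoa $0.1437, salmon $0.2000, banana $0.3500.
Take 2 servings of cottage cheese: +26.0 g protein for $1.90 (total $1.90, still need 41.0 g).
Take 1 serving of Greek yogurt: +13.0 g protein for $1.35 (total $3.25, still need 28.0 g).
Take 2 servings of quinoa: +16.0 g protein for $2.30 (total $5.55, still need 12.0 g).
Take 0.6 servings of salmon: +12.0 g protein for $2.40 (total $7.95, still need 0.0 g).
Greedy by cheapest-per-g is optimal for a single linear constraint, so the minimum cost is $7.95.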